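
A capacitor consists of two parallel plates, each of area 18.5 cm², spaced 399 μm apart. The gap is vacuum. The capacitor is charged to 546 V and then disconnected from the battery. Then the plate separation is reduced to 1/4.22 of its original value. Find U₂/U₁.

Isolated ⇒ Q is held fixed.
C₂ = 4.22 C₁ and U = Q²/(2C), so U₂/U₁ = C₁/C₂ = 0.237.

0.237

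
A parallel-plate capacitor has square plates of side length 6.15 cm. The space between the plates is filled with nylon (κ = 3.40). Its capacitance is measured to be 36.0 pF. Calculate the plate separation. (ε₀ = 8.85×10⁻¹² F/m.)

3.16 mm

A = (6.15 cm)² = 3.78×10⁻³ m².
d = κε₀A/C = 3.40 × 8.85×10⁻¹² × 3.78×10⁻³ / 3.60×10⁻¹¹ = 3.16×10⁻³ m.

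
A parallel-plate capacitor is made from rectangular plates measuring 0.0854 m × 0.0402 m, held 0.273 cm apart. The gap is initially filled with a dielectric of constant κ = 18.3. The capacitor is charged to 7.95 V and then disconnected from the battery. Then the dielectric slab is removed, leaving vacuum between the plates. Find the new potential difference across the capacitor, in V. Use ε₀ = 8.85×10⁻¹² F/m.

V ≈ 145 V

A = 0.0854 × 0.0402 m² = 3.43×10⁻³ m².
Initially C₁ = κε₀A/d = 18.3 × 8.85×10⁻¹² × 3.43×10⁻³ / 2.73×10⁻³ = 2.04×10⁻¹⁰ F.
V₁ = 7.95 V.
Isolated ⇒ Q is held fixed. C₂ = 0.0546 C₁ and V = Q/C, so V₂/V₁ = C₁/C₂ = 18.3.
V₂ = 18.3 × 7.95 = 1.45×10² V.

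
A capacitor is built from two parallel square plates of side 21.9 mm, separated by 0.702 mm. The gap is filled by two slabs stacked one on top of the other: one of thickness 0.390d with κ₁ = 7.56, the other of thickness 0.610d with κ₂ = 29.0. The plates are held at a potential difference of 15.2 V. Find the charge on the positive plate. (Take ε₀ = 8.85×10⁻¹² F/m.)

A = (21.9 mm)² = 4.80×10⁻⁴ m².
Stacked slabs ⇒ two capacitors in series, each with the full plate area.
C₁ = κ₁ε₀A/d₁ = 7.56 × 8.85×10⁻¹² × 4.80×10⁻⁴ / 2.74×10⁻⁴ = 1.17×10⁻¹⁰ F.
C₂ = κ₂ε₀A/d₂ = 29.0 × 8.85×10⁻¹² × 4.80×10⁻⁴ / 4.28×10⁻⁴ = 2.87×10⁻¹⁰ F.
C = (1/C₁ + 1/C₂)⁻¹ = 8.33×10⁻¹¹ F.
Q = CV = 8.33×10⁻¹¹ × 15.2 = 1.27×10⁻⁹ C.

Q ≈ 1.27 nC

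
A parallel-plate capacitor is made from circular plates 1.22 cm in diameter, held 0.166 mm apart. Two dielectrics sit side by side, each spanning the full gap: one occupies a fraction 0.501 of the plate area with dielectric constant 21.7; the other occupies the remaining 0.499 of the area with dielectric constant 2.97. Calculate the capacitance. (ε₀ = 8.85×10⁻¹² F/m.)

A = π(1.22/2 cm)² = 1.17×10⁻⁴ m².
Side-by-side slabs ⇒ two capacitors in parallel, each spanning the full gap.
C₁ = κ₁ε₀A₁/d = 21.7 × 8.85×10⁻¹² × 5.86×10⁻⁵ / 1.66×10⁻⁴ = 6.78×10⁻¹¹ F.
C₂ = κ₂ε₀A₂/d = 2.97 × 8.85×10⁻¹² × 5.83×10⁻⁵ / 1.66×10⁻⁴ = 9.24×10⁻¹² F.
C = C₁ + C₂ = 7.70×10⁻¹¹ F.

77.0 pF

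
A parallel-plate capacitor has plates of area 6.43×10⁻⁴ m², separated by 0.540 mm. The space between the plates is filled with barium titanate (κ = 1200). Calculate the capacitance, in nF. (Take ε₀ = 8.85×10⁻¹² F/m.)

C ≈ 12.6 nF

C = κε₀A/d = 1200 × 8.85×10⁻¹² × 6.43×10⁻⁴ / 5.40×10⁻⁴ = 1.26×10⁻⁸ F.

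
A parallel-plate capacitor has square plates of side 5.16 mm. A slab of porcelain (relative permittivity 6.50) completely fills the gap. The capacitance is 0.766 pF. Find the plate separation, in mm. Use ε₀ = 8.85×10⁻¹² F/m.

A = (5.16 mm)² = 2.66×10⁻⁵ m².
d = κε₀A/C = 6.50 × 8.85×10⁻¹² × 2.66×10⁻⁵ / 7.66×10⁻¹³ = 2.00×10⁻³ m.

d ≈ 2.00 mm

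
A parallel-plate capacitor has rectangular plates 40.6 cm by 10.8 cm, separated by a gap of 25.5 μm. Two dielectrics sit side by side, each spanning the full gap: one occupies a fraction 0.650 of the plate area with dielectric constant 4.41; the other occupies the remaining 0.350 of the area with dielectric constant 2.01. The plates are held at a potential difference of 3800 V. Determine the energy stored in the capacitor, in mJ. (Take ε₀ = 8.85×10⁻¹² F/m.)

A = 40.6 × 10.8 cm² = 4.38×10⁻² m².
Side-by-side slabs ⇒ two capacitors in parallel, each spanning the full gap.
C₁ = κ₁ε₀A₁/d = 4.41 × 8.85×10⁻¹² × 2.85×10⁻² / 2.55×10⁻⁵ = 4.36×10⁻⁸ F.
C₂ = κ₂ε₀A₂/d = 2.01 × 8.85×10⁻¹² × 1.53×10⁻² / 2.55×10⁻⁵ = 1.07×10⁻⁸ F.
C = C₁ + C₂ = 5.43×10⁻⁸ F.
U = ½CV² = ½ × 5.43×10⁻⁸ × (3800)² = 0.392 J.

U ≈ 392 mJ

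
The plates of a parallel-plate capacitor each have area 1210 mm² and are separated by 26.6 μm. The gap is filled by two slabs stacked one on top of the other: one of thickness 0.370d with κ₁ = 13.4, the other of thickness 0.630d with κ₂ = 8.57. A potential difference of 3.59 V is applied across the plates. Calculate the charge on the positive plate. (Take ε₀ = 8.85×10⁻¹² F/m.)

A = 1210 mm² = 1.21×10⁻³ m².
Stacked slabs ⇒ two capacitors in series, each with the full plate area.
C₁ = κ₁ε₀A/d₁ = 13.4 × 8.85×10⁻¹² × 1.21×10⁻³ / 9.84×10⁻⁶ = 1.46×10⁻⁸ F.
C₂ = κ₂ε₀A/d₂ = 8.57 × 8.85×10⁻¹² × 1.21×10⁻³ / 1.68×10⁻⁵ = 5.48×10⁻⁹ F.
C = (1/C₁ + 1/C₂)⁻¹ = 3.98×10⁻⁹ F.
Q = CV = 3.98×10⁻⁹ × 3.59 = 1.43×10⁻⁸ C.

Q ≈ 14.3 nC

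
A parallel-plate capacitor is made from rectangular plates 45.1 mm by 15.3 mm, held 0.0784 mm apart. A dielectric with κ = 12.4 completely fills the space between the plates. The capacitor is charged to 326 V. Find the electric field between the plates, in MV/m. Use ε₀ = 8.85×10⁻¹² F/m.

E ≈ 4.16 MV/m

E = V/d = 326 / 7.84×10⁻⁵ = 4.16×10⁶ V/m.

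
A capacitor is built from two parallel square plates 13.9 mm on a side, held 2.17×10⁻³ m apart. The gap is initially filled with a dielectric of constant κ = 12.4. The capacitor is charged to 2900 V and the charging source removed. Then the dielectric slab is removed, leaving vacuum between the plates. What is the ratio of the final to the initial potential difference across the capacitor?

Isolated ⇒ Q is held fixed.
C₂ = 0.0806 C₁ and V = Q/C, so V₂/V₁ = C₁/C₂ = 12.4.

V₂/V₁ ≈ 12.4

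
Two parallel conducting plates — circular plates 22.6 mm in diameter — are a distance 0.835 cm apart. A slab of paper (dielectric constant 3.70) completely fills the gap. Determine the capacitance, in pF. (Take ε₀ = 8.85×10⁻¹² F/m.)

A = π(22.6/2 mm)² = 4.01×10⁻⁴ m².
C = κε₀A/d = 3.70 × 8.85×10⁻¹² × 4.01×10⁻⁴ / 8.35×10⁻³ = 1.57×10⁻¹² F.

C ≈ 1.57 pF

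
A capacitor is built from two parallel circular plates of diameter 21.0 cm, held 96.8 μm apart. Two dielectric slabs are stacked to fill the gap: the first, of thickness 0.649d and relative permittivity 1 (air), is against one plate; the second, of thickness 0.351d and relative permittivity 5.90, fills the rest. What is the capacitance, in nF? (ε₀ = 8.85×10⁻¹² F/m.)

4.47 nF

A = π(21.0/2 cm)² = 3.46×10⁻² m².
Stacked slabs ⇒ two capacitors in series, each with the full plate area.
C₁ = κ₁ε₀A/d₁ = 1.00 × 8.85×10⁻¹² × 3.46×10⁻² / 6.28×10⁻⁵ = 4.88×10⁻⁹ F.
C₂ = κ₂ε₀A/d₂ = 5.90 × 8.85×10⁻¹² × 3.46×10⁻² / 3.40×10⁻⁵ = 5.32×10⁻⁸ F.
C = (1/C₁ + 1/C₂)⁻¹ = 4.47×10⁻⁹ F.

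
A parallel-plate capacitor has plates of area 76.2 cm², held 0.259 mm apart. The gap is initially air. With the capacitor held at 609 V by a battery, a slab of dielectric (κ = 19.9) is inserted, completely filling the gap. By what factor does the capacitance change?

C = κε₀A/d scales with κ, so C₂/C₁ = κ = 19.9.

C₂/C₁ ≈ 19.9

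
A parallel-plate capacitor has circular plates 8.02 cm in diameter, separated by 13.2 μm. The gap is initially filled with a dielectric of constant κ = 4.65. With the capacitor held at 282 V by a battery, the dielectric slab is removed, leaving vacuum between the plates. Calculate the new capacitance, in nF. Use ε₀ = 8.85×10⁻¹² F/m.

A = π(8.02/2 cm)² = 5.05×10⁻³ m².
Initially C₁ = κε₀A/d = 4.65 × 8.85×10⁻¹² × 5.05×10⁻³ / 1.32×10⁻⁵ = 1.57×10⁻⁸ F.
C = κε₀A/d scales with κ, so C₂/C₁ = 1/κ = 1/4.65 = 0.215.
C₂ = 0.215 × 1.57×10⁻⁸ = 3.39×10⁻⁹ F.

3.39 nF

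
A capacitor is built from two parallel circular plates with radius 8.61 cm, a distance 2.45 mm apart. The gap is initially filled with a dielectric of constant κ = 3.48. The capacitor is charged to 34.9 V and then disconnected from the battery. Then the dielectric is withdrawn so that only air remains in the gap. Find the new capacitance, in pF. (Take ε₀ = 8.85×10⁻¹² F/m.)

84.1 pF

A = π(8.61 cm)² = 2.33×10⁻² m².
Initially C₁ = κε₀A/d = 3.48 × 8.85×10⁻¹² × 2.33×10⁻² / 2.45×10⁻³ = 2.93×10⁻¹⁰ F.
C = κε₀A/d scales with κ, so C₂/C₁ = 1/κ = 1/3.48 = 0.287.
C₂ = 0.287 × 2.93×10⁻¹⁰ = 8.41×10⁻¹¹ F.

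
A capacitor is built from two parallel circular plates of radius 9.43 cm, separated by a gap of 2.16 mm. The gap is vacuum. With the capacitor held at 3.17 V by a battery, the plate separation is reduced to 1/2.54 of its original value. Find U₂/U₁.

U₂/U₁ ≈ 2.54

Battery connected ⇒ V is held fixed.
C₂ = 2.54 C₁ and U = ½CV², so U₂/U₁ = C₂/C₁ = 2.54.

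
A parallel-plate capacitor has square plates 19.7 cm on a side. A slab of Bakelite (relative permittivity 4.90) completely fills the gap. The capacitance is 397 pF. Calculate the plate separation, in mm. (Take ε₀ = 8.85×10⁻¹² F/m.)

4.24 mm

A = (19.7 cm)² = 3.88×10⁻² m².
d = κε₀A/C = 4.90 × 8.85×10⁻¹² × 3.88×10⁻² / 3.97×10⁻¹⁰ = 4.24×10⁻³ m.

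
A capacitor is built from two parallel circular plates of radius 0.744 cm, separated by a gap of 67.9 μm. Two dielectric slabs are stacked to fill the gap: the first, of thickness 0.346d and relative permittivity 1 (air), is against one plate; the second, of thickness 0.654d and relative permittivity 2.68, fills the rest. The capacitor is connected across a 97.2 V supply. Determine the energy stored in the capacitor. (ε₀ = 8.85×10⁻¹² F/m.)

U ≈ 181 nJ

A = π(0.744 cm)² = 1.74×10⁻⁴ m².
Stacked slabs ⇒ two capacitors in series, each with the full plate area.
C₁ = κ₁ε₀A/d₁ = 1.00 × 8.85×10⁻¹² × 1.74×10⁻⁴ / 2.35×10⁻⁵ = 6.55×10⁻¹¹ F.
C₂ = κ₂ε₀A/d₂ = 2.68 × 8.85×10⁻¹² × 1.74×10⁻⁴ / 4.44×10⁻⁵ = 9.29×10⁻¹¹ F.
C = (1/C₁ + 1/C₂)⁻¹ = 3.84×10⁻¹¹ F.
U = ½CV² = ½ × 3.84×10⁻¹¹ × (97.2)² = 1.81×10⁻⁷ J.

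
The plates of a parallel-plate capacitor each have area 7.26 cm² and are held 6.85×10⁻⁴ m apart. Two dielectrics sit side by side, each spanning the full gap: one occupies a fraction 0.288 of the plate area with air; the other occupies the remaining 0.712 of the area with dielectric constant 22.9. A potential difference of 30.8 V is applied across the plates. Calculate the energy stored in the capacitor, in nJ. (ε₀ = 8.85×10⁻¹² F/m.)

A = 7.26 cm² = 7.26×10⁻⁴ m².
Side-by-side slabs ⇒ two capacitors in parallel, each spanning the full gap.
C₁ = κ₁ε₀A₁/d = 1.00 × 8.85×10⁻¹² × 2.09×10⁻⁴ / 6.85×10⁻⁴ = 2.70×10⁻¹² F.
C₂ = κ₂ε₀A₂/d = 22.9 × 8.85×10⁻¹² × 5.17×10⁻⁴ / 6.85×10⁻⁴ = 1.53×10⁻¹⁰ F.
C = C₁ + C₂ = 1.56×10⁻¹⁰ F.
U = ½CV² = ½ × 1.56×10⁻¹⁰ × (30.8)² = 7.38×10⁻⁸ J.

U ≈ 73.8 nJ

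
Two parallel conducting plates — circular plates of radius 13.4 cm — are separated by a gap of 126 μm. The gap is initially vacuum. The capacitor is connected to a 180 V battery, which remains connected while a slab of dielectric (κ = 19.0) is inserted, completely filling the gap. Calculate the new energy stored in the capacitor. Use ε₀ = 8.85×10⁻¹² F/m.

1.22 mJ

A = π(13.4 cm)² = 5.64×10⁻² m².
Initially C₁ = ε₀A/d = 8.85×10⁻¹² × 5.64×10⁻² / 1.26×10⁻⁴ = 3.96×10⁻⁹ F.
U₁ = 6.42×10⁻⁵ J.
Battery connected ⇒ V is held fixed. C₂ = 19.0 C₁ and U = ½CV², so U₂/U₁ = C₂/C₁ = 19.0.
U₂ = 19.0 × 6.42×10⁻⁵ = 1.22×10⁻³ J.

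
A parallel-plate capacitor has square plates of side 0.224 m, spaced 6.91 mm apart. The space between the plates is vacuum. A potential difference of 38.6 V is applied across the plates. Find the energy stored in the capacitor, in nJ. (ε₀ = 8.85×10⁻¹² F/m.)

A = (0.224 m)² = 5.02×10⁻² m².
C = ε₀A/d = 8.85×10⁻¹² × 5.02×10⁻² / 6.91×10⁻³ = 6.43×10⁻¹¹ F.
U = ½CV² = ½ × 6.43×10⁻¹¹ × (38.6)² = 4.79×10⁻⁸ J.

47.9 nJ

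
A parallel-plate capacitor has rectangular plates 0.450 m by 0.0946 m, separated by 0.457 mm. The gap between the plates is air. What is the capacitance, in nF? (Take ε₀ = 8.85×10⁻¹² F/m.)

0.824 nF

A = 0.450 × 0.0946 m² = 4.26×10⁻² m².
C = ε₀A/d = 8.85×10⁻¹² × 4.26×10⁻² / 4.57×10⁻⁴ = 8.24×10⁻¹⁰ F.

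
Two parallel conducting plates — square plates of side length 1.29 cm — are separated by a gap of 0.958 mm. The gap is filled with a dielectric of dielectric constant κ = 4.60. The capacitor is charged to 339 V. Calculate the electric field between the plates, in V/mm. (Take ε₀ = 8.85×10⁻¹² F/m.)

E = V/d = 339 / 9.58×10⁻⁴ = 3.54×10⁵ V/m.

E ≈ 354 V/mm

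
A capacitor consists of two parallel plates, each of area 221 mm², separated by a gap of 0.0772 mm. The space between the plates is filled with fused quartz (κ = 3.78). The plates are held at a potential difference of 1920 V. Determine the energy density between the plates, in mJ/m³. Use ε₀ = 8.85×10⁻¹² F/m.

E = V/d = 1920 / 7.72×10⁻⁵ = 2.49×10⁷ V/m.
u = ½κε₀E² = ½ × 3.78 × 8.85×10⁻¹² × (2.49×10⁷)² = 1.03×10⁴ J/m³.

u ≈ 1.03×10⁷ mJ/m³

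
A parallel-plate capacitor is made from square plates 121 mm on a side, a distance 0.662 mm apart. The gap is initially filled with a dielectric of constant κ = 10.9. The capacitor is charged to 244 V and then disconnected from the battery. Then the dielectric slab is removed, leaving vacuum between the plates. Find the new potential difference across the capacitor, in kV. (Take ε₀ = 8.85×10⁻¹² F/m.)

V ≈ 2.66 kV

A = (121 mm)² = 1.46×10⁻² m².
Initially C₁ = κε₀A/d = 10.9 × 8.85×10⁻¹² × 1.46×10⁻² / 6.62×10⁻⁴ = 2.13×10⁻⁹ F.
V₁ = 2.44×10² V.
Isolated ⇒ Q is held fixed. C₂ = 0.0917 C₁ and V = Q/C, so V₂/V₁ = C₁/C₂ = 10.9.
V₂ = 10.9 × 2.44×10² = 2.66×10³ V.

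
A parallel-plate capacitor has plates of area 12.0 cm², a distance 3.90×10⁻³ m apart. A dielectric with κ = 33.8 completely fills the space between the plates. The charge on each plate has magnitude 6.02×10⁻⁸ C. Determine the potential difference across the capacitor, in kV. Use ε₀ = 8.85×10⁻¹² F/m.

0.654 kV

A = 12.0 cm² = 1.20×10⁻³ m².
C = κε₀A/d = 33.8 × 8.85×10⁻¹² × 1.20×10⁻³ / 3.90×10⁻³ = 9.20×10⁻¹¹ F.
V = Q/C = 6.02×10⁻⁸ / 9.20×10⁻¹¹ = 6.54×10² V.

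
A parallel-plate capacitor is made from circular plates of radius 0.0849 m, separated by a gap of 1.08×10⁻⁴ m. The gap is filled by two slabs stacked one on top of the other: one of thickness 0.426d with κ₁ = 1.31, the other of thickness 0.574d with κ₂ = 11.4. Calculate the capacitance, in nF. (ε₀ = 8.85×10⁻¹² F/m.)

4.94 nF

A = π(0.0849 m)² = 2.26×10⁻² m².
Stacked slabs ⇒ two capacitors in series, each with the full plate area.
C₁ = κ₁ε₀A/d₁ = 1.31 × 8.85×10⁻¹² × 2.26×10⁻² / 4.60×10⁻⁵ = 5.71×10⁻⁹ F.
C₂ = κ₂ε₀A/d₂ = 11.4 × 8.85×10⁻¹² × 2.26×10⁻² / 6.20×10⁻⁵ = 3.69×10⁻⁸ F.
C = (1/C₁ + 1/C₂)⁻¹ = 4.94×10⁻⁹ F.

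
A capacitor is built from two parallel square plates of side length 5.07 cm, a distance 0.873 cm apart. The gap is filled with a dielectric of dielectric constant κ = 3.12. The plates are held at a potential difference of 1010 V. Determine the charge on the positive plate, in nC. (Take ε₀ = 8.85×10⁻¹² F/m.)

A = (5.07 cm)² = 2.57×10⁻³ m².
C = κε₀A/d = 3.12 × 8.85×10⁻¹² × 2.57×10⁻³ / 8.73×10⁻³ = 8.13×10⁻¹² F.
Q = CV = 8.13×10⁻¹² × 1010 = 8.21×10⁻⁹ C.

Q ≈ 8.21 nC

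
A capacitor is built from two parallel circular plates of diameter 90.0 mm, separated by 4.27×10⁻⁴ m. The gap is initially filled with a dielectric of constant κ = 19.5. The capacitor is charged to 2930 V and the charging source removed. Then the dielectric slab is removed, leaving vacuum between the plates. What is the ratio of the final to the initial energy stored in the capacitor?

Isolated ⇒ Q is held fixed.
C₂ = 0.0513 C₁ and U = Q²/(2C), so U₂/U₁ = C₁/C₂ = 19.5.

U₂/U₁ ≈ 19.5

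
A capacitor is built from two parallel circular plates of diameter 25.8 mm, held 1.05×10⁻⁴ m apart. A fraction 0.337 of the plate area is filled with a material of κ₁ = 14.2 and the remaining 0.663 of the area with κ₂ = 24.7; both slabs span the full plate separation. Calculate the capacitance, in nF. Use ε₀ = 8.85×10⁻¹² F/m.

C ≈ 0.932 nF

A = π(25.8/2 mm)² = 5.23×10⁻⁴ m².
Side-by-side slabs ⇒ two capacitors in parallel, each spanning the full gap.
C₁ = κ₁ε₀A₁/d = 14.2 × 8.85×10⁻¹² × 1.76×10⁻⁴ / 1.05×10⁻⁴ = 2.11×10⁻¹⁰ F.
C₂ = κ₂ε₀A₂/d = 24.7 × 8.85×10⁻¹² × 3.47×10⁻⁴ / 1.05×10⁻⁴ = 7.22×10⁻¹⁰ F.
C = C₁ + C₂ = 9.32×10⁻¹⁰ F.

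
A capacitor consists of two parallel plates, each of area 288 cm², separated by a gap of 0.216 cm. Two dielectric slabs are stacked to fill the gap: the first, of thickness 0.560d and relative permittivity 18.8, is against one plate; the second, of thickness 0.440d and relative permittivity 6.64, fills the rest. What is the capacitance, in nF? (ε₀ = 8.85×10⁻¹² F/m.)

A = 288 cm² = 2.88×10⁻² m².
Stacked slabs ⇒ two capacitors in series, each with the full plate area.
C₁ = κ₁ε₀A/d₁ = 18.8 × 8.85×10⁻¹² × 2.88×10⁻² / 1.21×10⁻³ = 3.96×10⁻⁹ F.
C₂ = κ₂ε₀A/d₂ = 6.64 × 8.85×10⁻¹² × 2.88×10⁻² / 9.50×10⁻⁴ = 1.78×10⁻⁹ F.
C = (1/C₁ + 1/C₂)⁻¹ = 1.23×10⁻⁹ F.

C ≈ 1.23 nF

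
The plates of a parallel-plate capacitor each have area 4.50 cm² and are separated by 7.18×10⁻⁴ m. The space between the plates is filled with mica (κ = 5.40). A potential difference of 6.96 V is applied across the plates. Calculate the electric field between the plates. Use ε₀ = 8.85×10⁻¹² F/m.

E = V/d = 6.96 / 7.18×10⁻⁴ = 9.69×10³ V/m.

E ≈ 9.69 kV/m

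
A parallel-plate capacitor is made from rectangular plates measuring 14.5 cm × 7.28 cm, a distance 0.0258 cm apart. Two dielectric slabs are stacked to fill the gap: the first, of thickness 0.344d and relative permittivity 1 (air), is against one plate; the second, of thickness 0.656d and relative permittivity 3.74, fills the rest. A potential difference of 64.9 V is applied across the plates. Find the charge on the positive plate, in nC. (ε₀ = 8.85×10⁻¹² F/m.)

Q ≈ 45.2 nC

A = 14.5 × 7.28 cm² = 1.06×10⁻² m².
Stacked slabs ⇒ two capacitors in series, each with the full plate area.
C₁ = κ₁ε₀A/d₁ = 1.00 × 8.85×10⁻¹² × 1.06×10⁻² / 8.88×10⁻⁵ = 1.05×10⁻⁹ F.
C₂ = κ₂ε₀A/d₂ = 3.74 × 8.85×10⁻¹² × 1.06×10⁻² / 1.69×10⁻⁴ = 2.06×10⁻⁹ F.
C = (1/C₁ + 1/C₂)⁻¹ = 6.97×10⁻¹⁰ F.
Q = CV = 6.97×10⁻¹⁰ × 64.9 = 4.52×10⁻⁸ C.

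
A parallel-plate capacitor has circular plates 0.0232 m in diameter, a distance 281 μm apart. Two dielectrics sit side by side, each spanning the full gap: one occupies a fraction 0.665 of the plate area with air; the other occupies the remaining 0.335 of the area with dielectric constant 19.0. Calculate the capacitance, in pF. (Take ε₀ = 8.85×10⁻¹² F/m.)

C ≈ 93.6 pF

A = π(0.0232/2 m)² = 4.23×10⁻⁴ m².
Side-by-side slabs ⇒ two capacitors in parallel, each spanning the full gap.
C₁ = κ₁ε₀A₁/d = 1.00 × 8.85×10⁻¹² × 2.81×10⁻⁴ / 2.81×10⁻⁴ = 8.85×10⁻¹² F.
C₂ = κ₂ε₀A₂/d = 19.0 × 8.85×10⁻¹² × 1.42×10⁻⁴ / 2.81×10⁻⁴ = 8.47×10⁻¹¹ F.
C = C₁ + C₂ = 9.36×10⁻¹¹ F.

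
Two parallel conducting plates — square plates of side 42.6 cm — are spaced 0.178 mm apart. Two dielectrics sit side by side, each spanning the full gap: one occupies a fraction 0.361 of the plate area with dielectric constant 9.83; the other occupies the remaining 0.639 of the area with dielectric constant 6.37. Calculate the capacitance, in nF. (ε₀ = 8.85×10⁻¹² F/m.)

A = (42.6 cm)² = 0.181 m².
Side-by-side slabs ⇒ two capacitors in parallel, each spanning the full gap.
C₁ = κ₁ε₀A₁/d = 9.83 × 8.85×10⁻¹² × 6.55×10⁻² / 1.78×10⁻⁴ = 3.20×10⁻⁸ F.
C₂ = κ₂ε₀A₂/d = 6.37 × 8.85×10⁻¹² × 0.116 / 1.78×10⁻⁴ = 3.67×10⁻⁸ F.
C = C₁ + C₂ = 6.87×10⁻⁸ F.

C ≈ 68.7 nF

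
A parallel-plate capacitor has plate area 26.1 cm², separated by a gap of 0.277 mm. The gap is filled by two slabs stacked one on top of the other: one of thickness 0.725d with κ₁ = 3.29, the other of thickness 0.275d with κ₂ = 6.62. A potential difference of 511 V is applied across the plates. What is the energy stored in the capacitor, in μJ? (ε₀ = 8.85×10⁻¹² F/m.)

A = 26.1 cm² = 2.61×10⁻³ m².
Stacked slabs ⇒ two capacitors in series, each with the full plate area.
C₁ = κ₁ε₀A/d₁ = 3.29 × 8.85×10⁻¹² × 2.61×10⁻³ / 2.01×10⁻⁴ = 3.78×10⁻¹⁰ F.
C₂ = κ₂ε₀A/d₂ = 6.62 × 8.85×10⁻¹² × 2.61×10⁻³ / 7.62×10⁻⁵ = 2.01×10⁻⁹ F.
C = (1/C₁ + 1/C₂)⁻¹ = 3.18×10⁻¹⁰ F.
U = ½CV² = ½ × 3.18×10⁻¹⁰ × (511)² = 4.16×10⁻⁵ J.

U ≈ 41.6 μJ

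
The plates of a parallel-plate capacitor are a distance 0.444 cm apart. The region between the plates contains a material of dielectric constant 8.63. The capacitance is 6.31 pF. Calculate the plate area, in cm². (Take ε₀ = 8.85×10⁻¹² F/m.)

A ≈ 3.67 cm²

A = Cd/(κε₀) = 6.31×10⁻¹² × 4.44×10⁻³ / (8.63 × 8.85×10⁻¹²) = 3.67×10⁻⁴ m².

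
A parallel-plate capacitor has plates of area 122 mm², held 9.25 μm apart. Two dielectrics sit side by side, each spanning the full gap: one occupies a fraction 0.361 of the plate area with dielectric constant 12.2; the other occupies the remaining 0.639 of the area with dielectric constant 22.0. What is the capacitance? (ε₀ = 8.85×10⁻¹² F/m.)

C ≈ 2.15 nF

A = 122 mm² = 1.22×10⁻⁴ m².
Side-by-side slabs ⇒ two capacitors in parallel, each spanning the full gap.
C₁ = κ₁ε₀A₁/d = 12.2 × 8.85×10⁻¹² × 4.40×10⁻⁵ / 9.25×10⁻⁶ = 5.14×10⁻¹⁰ F.
C₂ = κ₂ε₀A₂/d = 22.0 × 8.85×10⁻¹² × 7.80×10⁻⁵ / 9.25×10⁻⁶ = 1.64×10⁻⁹ F.
C = C₁ + C₂ = 2.15×10⁻⁹ F.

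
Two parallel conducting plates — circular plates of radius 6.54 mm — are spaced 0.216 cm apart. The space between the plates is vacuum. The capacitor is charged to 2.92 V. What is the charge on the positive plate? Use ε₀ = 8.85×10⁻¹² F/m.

A = π(6.54 mm)² = 1.34×10⁻⁴ m².
C = ε₀A/d = 8.85×10⁻¹² × 1.34×10⁻⁴ / 2.16×10⁻³ = 5.51×10⁻¹³ F.
Q = CV = 5.51×10⁻¹³ × 2.92 = 1.61×10⁻¹² C.

1.61 pC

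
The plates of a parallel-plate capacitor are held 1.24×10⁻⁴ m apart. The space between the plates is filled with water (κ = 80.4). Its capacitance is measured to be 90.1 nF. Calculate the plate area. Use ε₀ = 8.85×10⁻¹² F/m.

A = Cd/(κε₀) = 9.01×10⁻⁸ × 1.24×10⁻⁴ / (80.4 × 8.85×10⁻¹²) = 1.57×10⁻² m².

A ≈ 157 cm²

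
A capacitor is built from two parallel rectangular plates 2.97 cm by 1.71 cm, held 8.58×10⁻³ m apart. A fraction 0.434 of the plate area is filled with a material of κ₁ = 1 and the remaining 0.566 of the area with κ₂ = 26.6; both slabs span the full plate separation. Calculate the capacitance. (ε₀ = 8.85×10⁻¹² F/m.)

A = 2.97 × 1.71 cm² = 5.08×10⁻⁴ m².
Side-by-side slabs ⇒ two capacitors in parallel, each spanning the full gap.
C₁ = κ₁ε₀A₁/d = 1.00 × 8.85×10⁻¹² × 2.20×10⁻⁴ / 8.58×10⁻³ = 2.27×10⁻¹³ F.
C₂ = κ₂ε₀A₂/d = 26.6 × 8.85×10⁻¹² × 2.87×10⁻⁴ / 8.58×10⁻³ = 7.89×10⁻¹² F.
C = C₁ + C₂ = 8.11×10⁻¹² F.

8.11 pF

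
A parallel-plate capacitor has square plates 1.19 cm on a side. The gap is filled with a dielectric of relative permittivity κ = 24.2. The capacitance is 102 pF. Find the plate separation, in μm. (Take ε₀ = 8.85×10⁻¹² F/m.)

297 μm

A = (1.19 cm)² = 1.42×10⁻⁴ m².
d = κε₀A/C = 24.2 × 8.85×10⁻¹² × 1.42×10⁻⁴ / 1.02×10⁻¹⁰ = 2.97×10⁻⁴ m.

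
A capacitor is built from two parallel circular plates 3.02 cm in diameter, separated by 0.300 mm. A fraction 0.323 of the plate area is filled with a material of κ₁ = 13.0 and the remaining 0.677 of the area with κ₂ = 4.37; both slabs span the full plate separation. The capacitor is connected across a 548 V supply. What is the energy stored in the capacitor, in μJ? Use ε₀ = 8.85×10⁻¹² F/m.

U ≈ 22.7 μJ

A = π(3.02/2 cm)² = 7.16×10⁻⁴ m².
Side-by-side slabs ⇒ two capacitors in parallel, each spanning the full gap.
C₁ = κ₁ε₀A₁/d = 13.0 × 8.85×10⁻¹² × 2.31×10⁻⁴ / 3.00×10⁻⁴ = 8.87×10⁻¹¹ F.
C₂ = κ₂ε₀A₂/d = 4.37 × 8.85×10⁻¹² × 4.85×10⁻⁴ / 3.00×10⁻⁴ = 6.25×10⁻¹¹ F.
C = C₁ + C₂ = 1.51×10⁻¹⁰ F.
U = ½CV² = ½ × 1.51×10⁻¹⁰ × (548)² = 2.27×10⁻⁵ J.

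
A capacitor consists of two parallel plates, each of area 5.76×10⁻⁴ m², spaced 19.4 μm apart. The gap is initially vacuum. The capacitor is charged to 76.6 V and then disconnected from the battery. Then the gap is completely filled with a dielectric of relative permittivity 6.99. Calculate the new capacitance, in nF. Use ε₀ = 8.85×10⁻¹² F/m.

Initially C₁ = ε₀A/d = 8.85×10⁻¹² × 5.76×10⁻⁴ / 1.94×10⁻⁵ = 2.63×10⁻¹⁰ F.
C = κε₀A/d scales with κ, so C₂/C₁ = κ = 6.99.
C₂ = 6.99 × 2.63×10⁻¹⁰ = 1.84×10⁻⁹ F.

C ≈ 1.84 nF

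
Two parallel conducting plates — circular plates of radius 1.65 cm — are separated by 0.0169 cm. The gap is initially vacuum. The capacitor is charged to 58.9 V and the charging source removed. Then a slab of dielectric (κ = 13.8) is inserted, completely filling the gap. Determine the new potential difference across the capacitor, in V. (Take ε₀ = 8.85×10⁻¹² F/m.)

V ≈ 4.27 V

A = π(1.65 cm)² = 8.55×10⁻⁴ m².
Initially C₁ = ε₀A/d = 8.85×10⁻¹² × 8.55×10⁻⁴ / 1.69×10⁻⁴ = 4.48×10⁻¹¹ F.
V₁ = 58.9 V.
Isolated ⇒ Q is held fixed. C₂ = 13.8 C₁ and V = Q/C, so V₂/V₁ = C₁/C₂ = 0.0725.
V₂ = 0.0725 × 58.9 = 4.27 V.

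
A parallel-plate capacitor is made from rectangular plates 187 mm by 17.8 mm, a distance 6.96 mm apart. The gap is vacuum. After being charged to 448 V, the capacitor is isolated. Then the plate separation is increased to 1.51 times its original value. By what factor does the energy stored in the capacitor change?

1.51

Isolated ⇒ Q is held fixed.
C₂ = 0.662 C₁ and U = Q²/(2C), so U₂/U₁ = C₁/C₂ = 1.51.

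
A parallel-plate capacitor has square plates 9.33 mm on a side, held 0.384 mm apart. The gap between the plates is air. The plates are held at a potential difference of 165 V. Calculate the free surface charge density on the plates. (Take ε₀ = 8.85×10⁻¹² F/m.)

A = (9.33 mm)² = 8.70×10⁻⁵ m².
C = ε₀A/d = 8.85×10⁻¹² × 8.70×10⁻⁵ / 3.84×10⁻⁴ = 2.01×10⁻¹² F.
σ = Q/A = CV/A = 2.01×10⁻¹² × 165 / 8.70×10⁻⁵ = 3.80×10⁻⁶ C/m².

σ ≈ 3.80 μC/m²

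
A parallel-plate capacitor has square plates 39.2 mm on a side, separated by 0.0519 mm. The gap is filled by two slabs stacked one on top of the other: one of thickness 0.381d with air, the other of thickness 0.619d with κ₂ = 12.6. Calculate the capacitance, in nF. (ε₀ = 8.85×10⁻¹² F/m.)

0.609 nF

A = (39.2 mm)² = 1.54×10⁻³ m².
Stacked slabs ⇒ two capacitors in series, each with the full plate area.
C₁ = κ₁ε₀A/d₁ = 1.00 × 8.85×10⁻¹² × 1.54×10⁻³ / 1.98×10⁻⁵ = 6.88×10⁻¹⁰ F.
C₂ = κ₂ε₀A/d₂ = 12.6 × 8.85×10⁻¹² × 1.54×10⁻³ / 3.21×10⁻⁵ = 5.33×10⁻⁹ F.
C = (1/C₁ + 1/C₂)⁻¹ = 6.09×10⁻¹⁰ F.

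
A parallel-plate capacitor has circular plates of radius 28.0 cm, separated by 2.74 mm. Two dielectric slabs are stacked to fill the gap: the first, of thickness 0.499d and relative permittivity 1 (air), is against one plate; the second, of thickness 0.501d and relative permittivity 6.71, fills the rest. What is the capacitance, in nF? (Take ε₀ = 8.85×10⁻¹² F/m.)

1.39 nF

A = π(28.0 cm)² = 0.246 m².
Stacked slabs ⇒ two capacitors in series, each with the full plate area.
C₁ = κ₁ε₀A/d₁ = 1.00 × 8.85×10⁻¹² × 0.246 / 1.37×10⁻³ = 1.59×10⁻⁹ F.
C₂ = κ₂ε₀A/d₂ = 6.71 × 8.85×10⁻¹² × 0.246 / 1.37×10⁻³ = 1.07×10⁻⁸ F.
C = (1/C₁ + 1/C₂)⁻¹ = 1.39×10⁻⁹ F.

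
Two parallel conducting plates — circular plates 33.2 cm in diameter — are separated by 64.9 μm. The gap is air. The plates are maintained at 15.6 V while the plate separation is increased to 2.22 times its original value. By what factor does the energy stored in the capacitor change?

Battery connected ⇒ V is held fixed.
C₂ = 0.450 C₁ and U = ½CV², so U₂/U₁ = C₂/C₁ = 0.450.

U₂/U₁ ≈ 0.450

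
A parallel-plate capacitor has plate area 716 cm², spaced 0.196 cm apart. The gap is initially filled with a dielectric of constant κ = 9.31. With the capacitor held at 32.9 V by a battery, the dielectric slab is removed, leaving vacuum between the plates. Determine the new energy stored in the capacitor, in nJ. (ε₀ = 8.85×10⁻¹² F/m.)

A = 716 cm² = 7.16×10⁻² m².
Initially C₁ = κε₀A/d = 9.31 × 8.85×10⁻¹² × 7.16×10⁻² / 1.96×10⁻³ = 3.01×10⁻⁹ F.
U₁ = 1.63×10⁻⁶ J.
Battery connected ⇒ V is held fixed. C₂ = 0.107 C₁ and U = ½CV², so U₂/U₁ = C₂/C₁ = 0.107.
U₂ = 0.107 × 1.63×10⁻⁶ = 1.75×10⁻⁷ J.

U ≈ 175 nJ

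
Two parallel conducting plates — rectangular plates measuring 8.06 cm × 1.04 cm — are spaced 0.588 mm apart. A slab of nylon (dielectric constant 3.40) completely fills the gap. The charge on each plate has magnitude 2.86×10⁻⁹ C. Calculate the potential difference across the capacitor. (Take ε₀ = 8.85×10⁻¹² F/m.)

A = 8.06 × 1.04 cm² = 8.38×10⁻⁴ m².
C = κε₀A/d = 3.40 × 8.85×10⁻¹² × 8.38×10⁻⁴ / 5.88×10⁻⁴ = 4.29×10⁻¹¹ F.
V = Q/C = 2.86×10⁻⁹ / 4.29×10⁻¹¹ = 66.7 V.

66.7 V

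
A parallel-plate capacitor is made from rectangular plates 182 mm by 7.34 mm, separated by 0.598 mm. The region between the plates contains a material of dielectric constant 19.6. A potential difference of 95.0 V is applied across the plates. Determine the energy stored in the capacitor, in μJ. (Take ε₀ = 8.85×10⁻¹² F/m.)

U ≈ 1.75 μJ

A = 182 × 7.34 mm² = 1.34×10⁻³ m².
C = κε₀A/d = 19.6 × 8.85×10⁻¹² × 1.34×10⁻³ / 5.98×10⁻⁴ = 3.87×10⁻¹⁰ F.
U = ½CV² = ½ × 3.87×10⁻¹⁰ × (95.0)² = 1.75×10⁻⁶ J.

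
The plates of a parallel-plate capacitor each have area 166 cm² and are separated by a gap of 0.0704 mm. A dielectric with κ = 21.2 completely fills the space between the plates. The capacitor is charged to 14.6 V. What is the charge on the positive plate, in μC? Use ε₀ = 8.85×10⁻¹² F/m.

0.646 μC

A = 166 cm² = 1.66×10⁻² m².
C = κε₀A/d = 21.2 × 8.85×10⁻¹² × 1.66×10⁻² / 7.04×10⁻⁵ = 4.42×10⁻⁸ F.
Q = CV = 4.42×10⁻⁸ × 14.6 = 6.46×10⁻⁷ C.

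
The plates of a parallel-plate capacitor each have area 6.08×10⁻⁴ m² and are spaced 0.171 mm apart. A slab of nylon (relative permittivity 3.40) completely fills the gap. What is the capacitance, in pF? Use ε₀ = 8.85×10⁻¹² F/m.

C = κε₀A/d = 3.40 × 8.85×10⁻¹² × 6.08×10⁻⁴ / 1.71×10⁻⁴ = 1.07×10⁻¹⁰ F.

C ≈ 107 pF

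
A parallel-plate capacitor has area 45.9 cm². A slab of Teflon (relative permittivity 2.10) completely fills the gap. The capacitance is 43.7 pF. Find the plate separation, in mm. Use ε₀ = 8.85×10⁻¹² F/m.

d ≈ 1.95 mm

A = 45.9 cm² = 4.59×10⁻³ m².
d = κε₀A/C = 2.10 × 8.85×10⁻¹² × 4.59×10⁻³ / 4.37×10⁻¹¹ = 1.95×10⁻³ m.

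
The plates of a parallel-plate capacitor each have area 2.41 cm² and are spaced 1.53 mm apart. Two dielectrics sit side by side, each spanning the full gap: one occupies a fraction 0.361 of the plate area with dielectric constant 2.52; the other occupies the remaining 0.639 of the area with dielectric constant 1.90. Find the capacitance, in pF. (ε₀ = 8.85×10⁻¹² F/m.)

A = 2.41 cm² = 2.41×10⁻⁴ m².
Side-by-side slabs ⇒ two capacitors in parallel, each spanning the full gap.
C₁ = κ₁ε₀A₁/d = 2.52 × 8.85×10⁻¹² × 8.70×10⁻⁵ / 1.53×10⁻³ = 1.27×10⁻¹² F.
C₂ = κ₂ε₀A₂/d = 1.90 × 8.85×10⁻¹² × 1.54×10⁻⁴ / 1.53×10⁻³ = 1.69×10⁻¹² F.
C = C₁ + C₂ = 2.96×10⁻¹² F.

C ≈ 2.96 pF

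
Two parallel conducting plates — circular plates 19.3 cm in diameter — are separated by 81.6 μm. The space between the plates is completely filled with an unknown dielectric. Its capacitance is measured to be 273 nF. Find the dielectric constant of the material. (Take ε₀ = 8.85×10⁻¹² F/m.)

κ ≈ 86.0

A = π(19.3/2 cm)² = 2.93×10⁻² m².
κ = Cd/(ε₀A) = 2.73×10⁻⁷ × 8.16×10⁻⁵ / (8.85×10⁻¹² × 2.93×10⁻²) = 86.0.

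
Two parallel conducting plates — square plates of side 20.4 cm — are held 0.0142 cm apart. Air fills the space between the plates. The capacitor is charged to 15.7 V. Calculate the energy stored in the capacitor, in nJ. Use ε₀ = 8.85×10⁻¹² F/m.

U ≈ 320 nJ

A = (20.4 cm)² = 4.16×10⁻² m².
C = ε₀A/d = 8.85×10⁻¹² × 4.16×10⁻² / 1.42×10⁻⁴ = 2.59×10⁻⁹ F.
U = ½CV² = ½ × 2.59×10⁻⁹ × (15.7)² = 3.20×10⁻⁷ J.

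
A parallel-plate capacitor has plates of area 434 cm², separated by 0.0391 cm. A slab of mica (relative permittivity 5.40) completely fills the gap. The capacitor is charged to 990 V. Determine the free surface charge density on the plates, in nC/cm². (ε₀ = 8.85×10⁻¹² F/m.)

A = 434 cm² = 4.34×10⁻² m².
C = κε₀A/d = 5.40 × 8.85×10⁻¹² × 4.34×10⁻² / 3.91×10⁻⁴ = 5.30×10⁻⁹ F.
σ = Q/A = CV/A = 5.30×10⁻⁹ × 990 / 4.34×10⁻² = 1.21×10⁻⁴ C/m².

σ ≈ 12.1 nC/cm²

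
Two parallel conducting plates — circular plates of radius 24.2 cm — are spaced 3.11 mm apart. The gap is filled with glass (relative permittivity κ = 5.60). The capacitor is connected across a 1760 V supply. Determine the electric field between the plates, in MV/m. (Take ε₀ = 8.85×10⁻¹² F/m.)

E = V/d = 1760 / 3.11×10⁻³ = 5.66×10⁵ V/m.

0.566 MV/m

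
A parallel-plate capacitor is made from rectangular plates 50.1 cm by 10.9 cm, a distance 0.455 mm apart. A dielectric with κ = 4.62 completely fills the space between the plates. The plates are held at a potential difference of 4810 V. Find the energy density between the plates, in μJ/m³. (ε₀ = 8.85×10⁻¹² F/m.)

E = V/d = 4810 / 4.55×10⁻⁴ = 1.06×10⁷ V/m.
u = ½κε₀E² = ½ × 4.62 × 8.85×10⁻¹² × (1.06×10⁷)² = 2.28×10³ J/m³.

u ≈ 2.28×10⁹ μJ/m³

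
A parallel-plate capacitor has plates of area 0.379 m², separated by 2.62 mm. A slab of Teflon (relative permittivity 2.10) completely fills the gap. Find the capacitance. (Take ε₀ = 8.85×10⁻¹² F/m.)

C = κε₀A/d = 2.10 × 8.85×10⁻¹² × 0.379 / 2.62×10⁻³ = 2.69×10⁻⁹ F.

C ≈ 2.69 nF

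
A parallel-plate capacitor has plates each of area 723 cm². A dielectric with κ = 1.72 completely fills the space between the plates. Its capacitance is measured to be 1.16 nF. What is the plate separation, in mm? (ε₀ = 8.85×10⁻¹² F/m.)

0.949 mm

A = 723 cm² = 7.23×10⁻² m².
d = κε₀A/C = 1.72 × 8.85×10⁻¹² × 7.23×10⁻² / 1.16×10⁻⁹ = 9.49×10⁻⁴ m.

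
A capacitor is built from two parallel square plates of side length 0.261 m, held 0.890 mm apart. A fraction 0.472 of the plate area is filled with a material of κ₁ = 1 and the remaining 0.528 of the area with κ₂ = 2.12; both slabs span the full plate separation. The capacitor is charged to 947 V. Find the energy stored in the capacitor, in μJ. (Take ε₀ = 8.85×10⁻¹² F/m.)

A = (0.261 m)² = 6.81×10⁻² m².
Side-by-side slabs ⇒ two capacitors in parallel, each spanning the full gap.
C₁ = κ₁ε₀A₁/d = 1.00 × 8.85×10⁻¹² × 3.22×10⁻² / 8.90×10⁻⁴ = 3.20×10⁻¹⁰ F.
C₂ = κ₂ε₀A₂/d = 2.12 × 8.85×10⁻¹² × 3.60×10⁻² / 8.90×10⁻⁴ = 7.58×10⁻¹⁰ F.
C = C₁ + C₂ = 1.08×10⁻⁹ F.
U = ½CV² = ½ × 1.08×10⁻⁹ × (947)² = 4.83×10⁻⁴ J.

483 μJ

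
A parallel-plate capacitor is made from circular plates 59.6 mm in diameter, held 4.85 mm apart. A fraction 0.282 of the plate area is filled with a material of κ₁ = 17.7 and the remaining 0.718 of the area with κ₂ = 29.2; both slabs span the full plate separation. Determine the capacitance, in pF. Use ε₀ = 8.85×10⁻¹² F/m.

132 pF

A = π(59.6/2 mm)² = 2.79×10⁻³ m².
Side-by-side slabs ⇒ two capacitors in parallel, each spanning the full gap.
C₁ = κ₁ε₀A₁/d = 17.7 × 8.85×10⁻¹² × 7.87×10⁻⁴ / 4.85×10⁻³ = 2.54×10⁻¹¹ F.
C₂ = κ₂ε₀A₂/d = 29.2 × 8.85×10⁻¹² × 2.00×10⁻³ / 4.85×10⁻³ = 1.07×10⁻¹⁰ F.
C = C₁ + C₂ = 1.32×10⁻¹⁰ F.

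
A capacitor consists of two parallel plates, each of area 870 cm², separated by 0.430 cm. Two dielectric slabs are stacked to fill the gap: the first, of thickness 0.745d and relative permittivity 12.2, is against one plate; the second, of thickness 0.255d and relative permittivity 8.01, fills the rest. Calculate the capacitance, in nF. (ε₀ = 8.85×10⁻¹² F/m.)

A = 870 cm² = 8.70×10⁻² m².
Stacked slabs ⇒ two capacitors in series, each with the full plate area.
C₁ = κ₁ε₀A/d₁ = 12.2 × 8.85×10⁻¹² × 8.70×10⁻² / 3.20×10⁻³ = 2.93×10⁻⁹ F.
C₂ = κ₂ε₀A/d₂ = 8.01 × 8.85×10⁻¹² × 8.70×10⁻² / 1.10×10⁻³ = 5.62×10⁻⁹ F.
C = (1/C₁ + 1/C₂)⁻¹ = 1.93×10⁻⁹ F.

C ≈ 1.93 nF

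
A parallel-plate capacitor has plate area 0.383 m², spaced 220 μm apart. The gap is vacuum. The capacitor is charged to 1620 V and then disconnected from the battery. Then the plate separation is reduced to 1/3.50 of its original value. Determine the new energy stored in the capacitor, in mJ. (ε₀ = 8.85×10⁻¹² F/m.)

Initially C₁ = ε₀A/d = 8.85×10⁻¹² × 0.383 / 2.20×10⁻⁴ = 1.54×10⁻⁸ F.
U₁ = 2.02×10⁻² J.
Isolated ⇒ Q is held fixed. C₂ = 3.50 C₁ and U = Q²/(2C), so U₂/U₁ = C₁/C₂ = 0.286.
U₂ = 0.286 × 2.02×10⁻² = 5.78×10⁻³ J.

5.78 mJ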